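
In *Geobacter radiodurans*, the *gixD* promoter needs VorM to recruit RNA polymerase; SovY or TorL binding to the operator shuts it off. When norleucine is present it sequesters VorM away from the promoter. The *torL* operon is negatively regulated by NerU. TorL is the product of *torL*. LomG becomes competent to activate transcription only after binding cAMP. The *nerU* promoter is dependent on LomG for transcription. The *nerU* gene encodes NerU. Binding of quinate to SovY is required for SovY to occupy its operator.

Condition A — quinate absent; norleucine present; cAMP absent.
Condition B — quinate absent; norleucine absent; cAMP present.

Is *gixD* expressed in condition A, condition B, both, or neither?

Condition A:
Quinate is absent, so SovY is inactive.
Norleucine is present, so VorM is inactive.
cAMP is absent, so LomG is inactive.
Required activator LomG is absent, so *nerU* is not transcribed.
So NerU is not produced.
With no repressor bound, *torL* is transcribed.
So TorL is produced and active.
With repressor TorL bound, *gixD* is not transcribed.
→ *gixD* is OFF in A.
Condition B:
Quinate is absent, so SovY is inactive.
Norleucine is absent, so VorM is active.
cAMP is present, so LomG is active.
No repressor is bound and LomG is active, so *nerU* is transcribed.
So NerU is produced and active.
With repressor NerU bound, *torL* is not transcribed.
So TorL is not produced.
No repressor is bound and VorM is active, so *gixD* is transcribed.
→ *gixD* is ON in B.

B only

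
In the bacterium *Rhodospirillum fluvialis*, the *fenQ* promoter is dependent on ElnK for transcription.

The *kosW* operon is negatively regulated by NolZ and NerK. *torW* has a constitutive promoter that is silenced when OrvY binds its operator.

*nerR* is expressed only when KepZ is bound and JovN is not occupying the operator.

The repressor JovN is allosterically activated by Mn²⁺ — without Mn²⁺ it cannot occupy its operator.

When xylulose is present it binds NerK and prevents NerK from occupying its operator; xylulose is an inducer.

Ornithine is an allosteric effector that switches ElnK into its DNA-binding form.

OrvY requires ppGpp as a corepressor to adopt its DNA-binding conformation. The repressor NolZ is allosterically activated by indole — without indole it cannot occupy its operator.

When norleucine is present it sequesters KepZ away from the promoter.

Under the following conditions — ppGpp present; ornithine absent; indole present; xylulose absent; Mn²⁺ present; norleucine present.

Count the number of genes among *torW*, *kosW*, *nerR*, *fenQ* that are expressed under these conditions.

ppGpp is present, so OrvY is active.
With repressor OrvY bound, *torW* is not transcribed.
→ *torW* is OFF.
Indole is present, so NolZ is active.
Xylulose is absent, so NerK is active.
With repressor NolZ bound, *kosW* is not transcribed.
→ *kosW* is OFF.
Norleucine is present, so KepZ is inactive.
Mn²⁺ is present, so JovN is active.
With repressor JovN bound, *nerR* is not transcribed.
→ *nerR* is OFF.
Ornithine is absent, so ElnK is inactive.
Required activator ElnK is absent, so *fenQ* is not transcribed.
→ *fenQ* is OFF.
0 of the 4 genes are transcribed.

0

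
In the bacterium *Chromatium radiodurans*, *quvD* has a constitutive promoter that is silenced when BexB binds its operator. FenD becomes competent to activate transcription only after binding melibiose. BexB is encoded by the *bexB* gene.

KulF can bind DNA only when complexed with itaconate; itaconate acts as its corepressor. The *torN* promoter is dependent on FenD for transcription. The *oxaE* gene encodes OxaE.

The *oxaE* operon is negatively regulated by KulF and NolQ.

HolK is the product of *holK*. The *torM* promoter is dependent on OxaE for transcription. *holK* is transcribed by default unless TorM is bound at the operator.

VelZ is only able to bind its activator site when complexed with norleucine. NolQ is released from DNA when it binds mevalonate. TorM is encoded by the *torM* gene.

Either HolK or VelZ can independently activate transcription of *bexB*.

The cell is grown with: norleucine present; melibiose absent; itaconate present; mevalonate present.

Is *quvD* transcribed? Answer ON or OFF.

OFF

Itaconate is present, so KulF is active.
Mevalonate is present, so NolQ is inactive.
With repressor KulF bound, *oxaE* is not transcribed.
So OxaE is not produced.
Required activator OxaE is absent, so *torM* is not transcribed.
So TorM is not produced.
With no repressor bound, *holK* is transcribed.
So HolK is produced and active.
Norleucine is present, so VelZ is active.
Activator HolK is present, so *bexB* is transcribed.
So BexB is produced and active.
With repressor BexB bound, *quvD* is not transcribed.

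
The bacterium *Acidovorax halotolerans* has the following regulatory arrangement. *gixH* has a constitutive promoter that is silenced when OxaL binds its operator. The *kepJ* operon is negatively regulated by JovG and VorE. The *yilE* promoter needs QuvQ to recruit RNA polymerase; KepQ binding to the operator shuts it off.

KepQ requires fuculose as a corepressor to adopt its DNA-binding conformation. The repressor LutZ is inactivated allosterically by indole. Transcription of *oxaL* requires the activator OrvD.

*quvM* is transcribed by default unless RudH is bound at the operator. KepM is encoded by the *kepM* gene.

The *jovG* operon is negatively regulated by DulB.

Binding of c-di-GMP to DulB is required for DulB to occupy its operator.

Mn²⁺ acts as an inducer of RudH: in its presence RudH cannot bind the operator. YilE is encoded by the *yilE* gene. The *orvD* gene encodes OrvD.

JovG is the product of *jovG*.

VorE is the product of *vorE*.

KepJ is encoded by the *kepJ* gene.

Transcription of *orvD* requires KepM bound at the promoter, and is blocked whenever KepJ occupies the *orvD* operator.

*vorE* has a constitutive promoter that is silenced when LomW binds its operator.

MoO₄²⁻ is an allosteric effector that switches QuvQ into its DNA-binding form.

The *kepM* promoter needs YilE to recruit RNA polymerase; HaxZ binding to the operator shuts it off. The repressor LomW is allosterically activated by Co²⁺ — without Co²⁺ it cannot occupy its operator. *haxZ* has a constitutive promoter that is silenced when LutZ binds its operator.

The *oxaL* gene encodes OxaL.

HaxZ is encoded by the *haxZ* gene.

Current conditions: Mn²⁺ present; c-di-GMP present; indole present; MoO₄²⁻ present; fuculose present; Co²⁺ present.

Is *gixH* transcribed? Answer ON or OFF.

c-di-GMP is present, so DulB is active.
With repressor DulB bound, *jovG* is not transcribed.
So JovG is not produced.
Co²⁺ is present, so LomW is active.
With repressor LomW bound, *vorE* is not transcribed.
So VorE is not produced.
With no repressor bound, *kepJ* is transcribed.
So KepJ is produced and active.
Indole is present, so LutZ is inactive.
With no repressor bound, *haxZ* is transcribed.
So HaxZ is produced and active.
Fuculose is present, so KepQ is active.
MoO₄²⁻ is present, so QuvQ is active.
With repressor KepQ bound, *yilE* is not transcribed.
So YilE is not produced.
With repressor HaxZ bound, *kepM* is not transcribed.
So KepM is not produced.
With repressor KepJ bound, *orvD* is not transcribed.
So OrvD is not produced.
Required activator OrvD is absent, so *oxaL* is not transcribed.
So OxaL is not produced.
With no repressor bound, *gixH* is transcribed.

ON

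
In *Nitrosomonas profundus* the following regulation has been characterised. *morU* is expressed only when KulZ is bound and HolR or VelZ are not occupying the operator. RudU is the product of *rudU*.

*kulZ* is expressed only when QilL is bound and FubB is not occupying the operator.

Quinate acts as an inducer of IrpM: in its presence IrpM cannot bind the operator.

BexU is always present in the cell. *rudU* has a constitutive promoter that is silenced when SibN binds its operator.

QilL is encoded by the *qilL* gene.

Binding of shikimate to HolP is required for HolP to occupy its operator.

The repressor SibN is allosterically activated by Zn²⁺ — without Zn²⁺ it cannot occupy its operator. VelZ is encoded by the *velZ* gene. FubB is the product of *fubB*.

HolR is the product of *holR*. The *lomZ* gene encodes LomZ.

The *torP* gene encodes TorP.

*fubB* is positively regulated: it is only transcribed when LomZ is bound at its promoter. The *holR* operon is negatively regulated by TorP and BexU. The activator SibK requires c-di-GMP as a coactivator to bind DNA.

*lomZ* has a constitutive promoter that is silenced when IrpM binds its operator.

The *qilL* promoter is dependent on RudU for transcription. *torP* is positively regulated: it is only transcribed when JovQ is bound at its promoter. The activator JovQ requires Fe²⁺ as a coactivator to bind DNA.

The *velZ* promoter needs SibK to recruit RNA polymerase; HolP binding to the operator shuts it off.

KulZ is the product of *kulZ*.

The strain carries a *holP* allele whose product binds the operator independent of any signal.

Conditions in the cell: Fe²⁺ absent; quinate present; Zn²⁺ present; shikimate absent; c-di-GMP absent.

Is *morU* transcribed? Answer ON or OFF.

OFF

Fe²⁺ is absent, so JovQ is inactive.
Required activator JovQ is absent, so *torP* is not transcribed.
So TorP is not produced.
BexU is produced constitutively and is active.
With repressor BexU bound, *holR* is not transcribed.
So HolR is not produced.
c-di-GMP is absent, so SibK is inactive.
HolP is constitutively active in this strain.
With repressor HolP bound, *velZ* is not transcribed.
So VelZ is not produced.
Zn²⁺ is present, so SibN is active.
With repressor SibN bound, *rudU* is not transcribed.
So RudU is not produced.
Required activator RudU is absent, so *qilL* is not transcribed.
So QilL is not produced.
Quinate is present, so IrpM is inactive.
With no repressor bound, *lomZ* is transcribed.
So LomZ is produced and active.
No repressor is bound and LomZ is active, so *fubB* is transcribed.
So FubB is produced and active.
With repressor FubB bound, *kulZ* is not transcribed.
So KulZ is not produced.
Required activator KulZ is absent, so *morU* is not transcribed.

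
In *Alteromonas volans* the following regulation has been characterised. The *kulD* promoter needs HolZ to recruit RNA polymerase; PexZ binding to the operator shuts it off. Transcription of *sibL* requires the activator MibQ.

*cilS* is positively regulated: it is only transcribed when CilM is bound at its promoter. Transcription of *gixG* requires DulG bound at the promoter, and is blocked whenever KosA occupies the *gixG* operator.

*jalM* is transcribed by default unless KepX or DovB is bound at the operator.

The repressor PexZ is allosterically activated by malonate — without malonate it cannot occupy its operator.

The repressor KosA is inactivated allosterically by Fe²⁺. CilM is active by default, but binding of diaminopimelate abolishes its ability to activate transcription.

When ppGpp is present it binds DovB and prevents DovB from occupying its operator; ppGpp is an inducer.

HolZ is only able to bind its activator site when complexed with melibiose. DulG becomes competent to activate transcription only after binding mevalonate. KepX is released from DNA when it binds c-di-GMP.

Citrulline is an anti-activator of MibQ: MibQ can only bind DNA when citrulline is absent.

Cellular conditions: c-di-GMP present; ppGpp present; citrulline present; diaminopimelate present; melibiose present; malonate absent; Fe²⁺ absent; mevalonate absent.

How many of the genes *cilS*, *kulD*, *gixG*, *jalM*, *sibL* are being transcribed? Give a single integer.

Diaminopimelate is present, so CilM is inactive.
Required activator CilM is absent, so *cilS* is not transcribed.
→ *cilS* is OFF.
Malonate is absent, so PexZ is inactive.
Melibiose is present, so HolZ is active.
No repressor is bound and HolZ is active, so *kulD* is transcribed.
→ *kulD* is ON.
Fe²⁺ is absent, so KosA is active.
Mevalonate is absent, so DulG is inactive.
With repressor KosA bound, *gixG* is not transcribed.
→ *gixG* is OFF.
c-di-GMP is present, so KepX is inactive.
ppGpp is present, so DovB is inactive.
With no repressor bound, *jalM* is transcribed.
→ *jalM* is ON.
Citrulline is present, so MibQ is inactive.
Required activator MibQ is absent, so *sibL* is not transcribed.
→ *sibL* is OFF.
2 of the 5 genes are transcribed.

2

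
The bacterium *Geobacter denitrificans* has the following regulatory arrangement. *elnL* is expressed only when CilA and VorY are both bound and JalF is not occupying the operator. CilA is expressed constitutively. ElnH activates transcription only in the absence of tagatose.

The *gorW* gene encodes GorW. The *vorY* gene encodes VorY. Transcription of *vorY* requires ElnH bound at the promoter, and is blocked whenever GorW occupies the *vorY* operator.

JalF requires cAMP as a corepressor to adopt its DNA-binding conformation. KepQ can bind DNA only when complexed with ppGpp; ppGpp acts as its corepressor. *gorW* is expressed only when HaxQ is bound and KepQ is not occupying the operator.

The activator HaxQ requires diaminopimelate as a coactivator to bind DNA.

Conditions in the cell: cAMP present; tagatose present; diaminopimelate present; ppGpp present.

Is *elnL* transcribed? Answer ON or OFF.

CilA is produced constitutively and is active.
Tagatose is present, so ElnH is inactive.
ppGpp is present, so KepQ is active.
Diaminopimelate is present, so HaxQ is active.
With repressor KepQ bound, *gorW* is not transcribed.
So GorW is not produced.
Required activator ElnH is absent, so *vorY* is not transcribed.
So VorY is not produced.
cAMP is present, so JalF is active.
With repressor JalF bound, *elnL* is not transcribed.

OFF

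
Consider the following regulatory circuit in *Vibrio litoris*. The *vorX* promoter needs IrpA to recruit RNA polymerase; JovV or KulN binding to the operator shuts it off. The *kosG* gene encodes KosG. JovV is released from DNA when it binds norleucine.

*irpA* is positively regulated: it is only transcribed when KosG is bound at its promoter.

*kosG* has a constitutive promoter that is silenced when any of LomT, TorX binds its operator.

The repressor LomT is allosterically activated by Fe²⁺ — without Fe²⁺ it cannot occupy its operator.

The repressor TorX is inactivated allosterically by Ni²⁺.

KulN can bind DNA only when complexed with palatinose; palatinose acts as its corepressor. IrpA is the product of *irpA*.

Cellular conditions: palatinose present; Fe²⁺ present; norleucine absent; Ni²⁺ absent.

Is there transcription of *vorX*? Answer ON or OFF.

OFF

Norleucine is absent, so JovV is active.
Palatinose is present, so KulN is active.
Fe²⁺ is present, so LomT is active.
Ni²⁺ is absent, so TorX is active.
With repressor LomT bound, *kosG* is not transcribed.
So KosG is not produced.
Required activator KosG is absent, so *irpA* is not transcribed.
So IrpA is not produced.
With repressor JovV bound, *vorX* is not transcribed.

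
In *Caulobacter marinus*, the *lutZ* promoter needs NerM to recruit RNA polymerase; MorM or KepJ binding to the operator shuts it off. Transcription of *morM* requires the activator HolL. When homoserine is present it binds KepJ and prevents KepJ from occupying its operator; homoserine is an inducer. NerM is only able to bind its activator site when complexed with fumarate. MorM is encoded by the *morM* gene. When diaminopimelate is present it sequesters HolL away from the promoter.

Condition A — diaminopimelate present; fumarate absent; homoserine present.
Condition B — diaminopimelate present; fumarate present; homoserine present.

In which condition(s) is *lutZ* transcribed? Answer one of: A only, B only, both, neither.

Condition A:
Diaminopimelate is present, so HolL is inactive.
Required activator HolL is absent, so *morM* is not transcribed.
So MorM is not produced.
Fumarate is absent, so NerM is inactive.
Homoserine is present, so KepJ is inactive.
Required activator NerM is absent, so *lutZ* is not transcribed.
→ *lutZ* is OFF in A.
Condition B:
Diaminopimelate is present, so HolL is inactive.
Required activator HolL is absent, so *morM* is not transcribed.
So MorM is not produced.
Fumarate is present, so NerM is active.
Homoserine is present, so KepJ is inactive.
No repressor is bound and NerM is active, so *lutZ* is transcribed.
→ *lutZ* is ON in B.

B only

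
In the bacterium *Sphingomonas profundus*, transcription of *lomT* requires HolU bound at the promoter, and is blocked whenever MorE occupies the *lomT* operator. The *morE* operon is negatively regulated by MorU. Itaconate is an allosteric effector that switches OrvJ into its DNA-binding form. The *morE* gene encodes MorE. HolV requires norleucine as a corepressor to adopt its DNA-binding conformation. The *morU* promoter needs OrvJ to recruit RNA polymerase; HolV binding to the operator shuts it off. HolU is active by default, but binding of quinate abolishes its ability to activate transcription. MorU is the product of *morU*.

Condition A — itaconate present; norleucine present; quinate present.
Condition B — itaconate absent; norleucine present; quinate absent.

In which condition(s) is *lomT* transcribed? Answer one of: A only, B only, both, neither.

neither

Condition A:
Itaconate is present, so OrvJ is active.
Norleucine is present, so HolV is active.
With repressor HolV bound, *morU* is not transcribed.
So MorU is not produced.
With no repressor bound, *morE* is transcribed.
So MorE is produced and active.
Quinate is present, so HolU is inactive.
With repressor MorE bound, *lomT* is not transcribed.
→ *lomT* is OFF in A.
Condition B:
Itaconate is absent, so OrvJ is inactive.
Norleucine is present, so HolV is active.
With repressor HolV bound, *morU* is not transcribed.
So MorU is not produced.
With no repressor bound, *morE* is transcribed.
So MorE is produced and active.
Quinate is absent, so HolU is active.
With repressor MorE bound, *lomT* is not transcribed.
→ *lomT* is OFF in B.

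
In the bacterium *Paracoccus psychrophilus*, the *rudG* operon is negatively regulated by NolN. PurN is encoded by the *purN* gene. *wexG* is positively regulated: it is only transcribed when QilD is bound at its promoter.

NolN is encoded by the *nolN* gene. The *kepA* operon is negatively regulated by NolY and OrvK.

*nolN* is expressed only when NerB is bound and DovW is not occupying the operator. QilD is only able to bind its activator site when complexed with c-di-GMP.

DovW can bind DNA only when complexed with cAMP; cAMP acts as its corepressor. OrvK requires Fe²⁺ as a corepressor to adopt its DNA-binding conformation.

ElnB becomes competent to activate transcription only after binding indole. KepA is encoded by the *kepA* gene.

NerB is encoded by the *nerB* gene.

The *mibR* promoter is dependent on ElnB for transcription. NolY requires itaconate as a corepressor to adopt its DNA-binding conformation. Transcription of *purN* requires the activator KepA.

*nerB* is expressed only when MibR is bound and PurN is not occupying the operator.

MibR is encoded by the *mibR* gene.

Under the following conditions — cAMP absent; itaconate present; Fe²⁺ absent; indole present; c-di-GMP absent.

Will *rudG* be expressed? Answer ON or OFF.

Itaconate is present, so NolY is active.
Fe²⁺ is absent, so OrvK is inactive.
With repressor NolY bound, *kepA* is not transcribed.
So KepA is not produced.
Required activator KepA is absent, so *purN* is not transcribed.
So PurN is not produced.
Indole is present, so ElnB is active.
No repressor is bound and ElnB is active, so *mibR* is transcribed.
So MibR is produced and active.
No repressor is bound and MibR is active, so *nerB* is transcribed.
So NerB is produced and active.
cAMP is absent, so DovW is inactive.
No repressor is bound and NerB is active, so *nolN* is transcribed.
So NolN is produced and active.
With repressor NolN bound, *rudG* is not transcribed.

OFF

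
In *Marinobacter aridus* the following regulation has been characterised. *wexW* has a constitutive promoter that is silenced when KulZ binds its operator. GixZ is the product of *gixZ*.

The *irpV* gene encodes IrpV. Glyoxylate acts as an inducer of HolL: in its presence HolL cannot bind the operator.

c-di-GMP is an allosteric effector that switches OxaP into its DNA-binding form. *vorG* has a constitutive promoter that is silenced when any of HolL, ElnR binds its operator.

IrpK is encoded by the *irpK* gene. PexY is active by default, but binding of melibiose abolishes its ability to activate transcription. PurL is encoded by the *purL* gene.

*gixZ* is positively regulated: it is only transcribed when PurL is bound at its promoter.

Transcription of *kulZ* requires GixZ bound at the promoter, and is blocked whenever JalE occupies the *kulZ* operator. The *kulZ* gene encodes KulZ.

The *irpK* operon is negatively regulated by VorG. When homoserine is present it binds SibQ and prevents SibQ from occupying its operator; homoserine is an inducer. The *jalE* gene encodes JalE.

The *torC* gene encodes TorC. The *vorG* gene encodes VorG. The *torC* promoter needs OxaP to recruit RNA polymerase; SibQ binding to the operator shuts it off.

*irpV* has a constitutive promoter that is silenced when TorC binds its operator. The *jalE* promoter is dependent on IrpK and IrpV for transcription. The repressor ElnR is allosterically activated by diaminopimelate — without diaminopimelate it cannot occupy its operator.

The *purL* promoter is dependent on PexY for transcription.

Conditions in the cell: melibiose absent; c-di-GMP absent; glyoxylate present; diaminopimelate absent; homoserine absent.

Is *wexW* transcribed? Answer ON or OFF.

Glyoxylate is present, so HolL is inactive.
Diaminopimelate is absent, so ElnR is inactive.
With no repressor bound, *vorG* is transcribed.
So VorG is produced and active.
With repressor VorG bound, *irpK* is not transcribed.
So IrpK is not produced.
Homoserine is absent, so SibQ is active.
c-di-GMP is absent, so OxaP is inactive.
With repressor SibQ bound, *torC* is not transcribed.
So TorC is not produced.
With no repressor bound, *irpV* is transcribed.
So IrpV is produced and active.
Required activator IrpK is absent, so *jalE* is not transcribed.
So JalE is not produced.
Melibiose is absent, so PexY is active.
No repressor is bound and PexY is active, so *purL* is transcribed.
So PurL is produced and active.
No repressor is bound and PurL is active, so *gixZ* is transcribed.
So GixZ is produced and active.
No repressor is bound and GixZ is active, so *kulZ* is transcribed.
So KulZ is produced and active.
With repressor KulZ bound, *wexW* is not transcribed.

OFF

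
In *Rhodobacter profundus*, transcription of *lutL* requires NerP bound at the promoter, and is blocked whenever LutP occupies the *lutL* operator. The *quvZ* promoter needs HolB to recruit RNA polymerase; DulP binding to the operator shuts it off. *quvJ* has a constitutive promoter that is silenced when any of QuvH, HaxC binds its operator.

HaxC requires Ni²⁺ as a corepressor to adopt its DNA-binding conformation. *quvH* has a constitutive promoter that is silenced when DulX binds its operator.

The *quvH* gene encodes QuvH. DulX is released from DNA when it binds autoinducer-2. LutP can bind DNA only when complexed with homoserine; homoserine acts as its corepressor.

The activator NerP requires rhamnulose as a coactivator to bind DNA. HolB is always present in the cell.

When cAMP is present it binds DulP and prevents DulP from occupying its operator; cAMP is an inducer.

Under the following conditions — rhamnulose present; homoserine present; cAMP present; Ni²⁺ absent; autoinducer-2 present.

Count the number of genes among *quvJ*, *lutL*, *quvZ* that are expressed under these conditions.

1

Autoinducer-2 is present, so DulX is inactive.
With no repressor bound, *quvH* is transcribed.
So QuvH is produced and active.
Ni²⁺ is absent, so HaxC is inactive.
With repressor QuvH bound, *quvJ* is not transcribed.
→ *quvJ* is OFF.
Homoserine is present, so LutP is active.
Rhamnulose is present, so NerP is active.
With repressor LutP bound, *lutL* is not transcribed.
→ *lutL* is OFF.
cAMP is present, so DulP is inactive.
HolB is produced constitutively and is active.
No repressor is bound and HolB is active, so *quvZ* is transcribed.
→ *quvZ* is ON.
1 of the 3 genes is transcribed.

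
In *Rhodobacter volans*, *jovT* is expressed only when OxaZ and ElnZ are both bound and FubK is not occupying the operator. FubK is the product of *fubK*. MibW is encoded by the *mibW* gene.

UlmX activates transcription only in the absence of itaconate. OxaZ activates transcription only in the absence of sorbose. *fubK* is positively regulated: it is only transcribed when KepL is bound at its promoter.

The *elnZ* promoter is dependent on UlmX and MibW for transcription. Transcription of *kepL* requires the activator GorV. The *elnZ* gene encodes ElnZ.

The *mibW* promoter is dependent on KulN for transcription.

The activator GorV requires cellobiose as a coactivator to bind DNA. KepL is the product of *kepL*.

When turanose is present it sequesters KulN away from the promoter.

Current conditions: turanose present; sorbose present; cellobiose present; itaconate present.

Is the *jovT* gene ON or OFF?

Sorbose is present, so OxaZ is inactive.
Itaconate is present, so UlmX is inactive.
Turanose is present, so KulN is inactive.
Required activator KulN is absent, so *mibW* is not transcribed.
So MibW is not produced.
Required activator UlmX is absent, so *elnZ* is not transcribed.
So ElnZ is not produced.
Cellobiose is present, so GorV is active.
No repressor is bound and GorV is active, so *kepL* is transcribed.
So KepL is produced and active.
No repressor is bound and KepL is active, so *fubK* is transcribed.
So FubK is produced and active.
With repressor FubK bound, *jovT* is not transcribed.

OFF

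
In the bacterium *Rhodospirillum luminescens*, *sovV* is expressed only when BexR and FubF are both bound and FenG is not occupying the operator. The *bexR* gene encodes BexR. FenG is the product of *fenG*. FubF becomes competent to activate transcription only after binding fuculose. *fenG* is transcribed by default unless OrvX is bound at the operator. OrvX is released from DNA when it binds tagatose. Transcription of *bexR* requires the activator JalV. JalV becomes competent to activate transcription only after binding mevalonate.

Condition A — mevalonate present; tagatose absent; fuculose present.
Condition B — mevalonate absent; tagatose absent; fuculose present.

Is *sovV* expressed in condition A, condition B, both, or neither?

Condition A:
Mevalonate is present, so JalV is active.
No repressor is bound and JalV is active, so *bexR* is transcribed.
So BexR is produced and active.
Tagatose is absent, so OrvX is active.
With repressor OrvX bound, *fenG* is not transcribed.
So FenG is not produced.
Fuculose is present, so FubF is active.
No repressor is bound and BexR and FubF are active, so *sovV* is transcribed.
→ *sovV* is ON in A.
Condition B:
Mevalonate is absent, so JalV is inactive.
Required activator JalV is absent, so *bexR* is not transcribed.
So BexR is not produced.
Tagatose is absent, so OrvX is active.
With repressor OrvX bound, *fenG* is not transcribed.
So FenG is not produced.
Fuculose is present, so FubF is active.
Required activator BexR is absent, so *sovV* is not transcribed.
→ *sovV* is OFF in B.

A only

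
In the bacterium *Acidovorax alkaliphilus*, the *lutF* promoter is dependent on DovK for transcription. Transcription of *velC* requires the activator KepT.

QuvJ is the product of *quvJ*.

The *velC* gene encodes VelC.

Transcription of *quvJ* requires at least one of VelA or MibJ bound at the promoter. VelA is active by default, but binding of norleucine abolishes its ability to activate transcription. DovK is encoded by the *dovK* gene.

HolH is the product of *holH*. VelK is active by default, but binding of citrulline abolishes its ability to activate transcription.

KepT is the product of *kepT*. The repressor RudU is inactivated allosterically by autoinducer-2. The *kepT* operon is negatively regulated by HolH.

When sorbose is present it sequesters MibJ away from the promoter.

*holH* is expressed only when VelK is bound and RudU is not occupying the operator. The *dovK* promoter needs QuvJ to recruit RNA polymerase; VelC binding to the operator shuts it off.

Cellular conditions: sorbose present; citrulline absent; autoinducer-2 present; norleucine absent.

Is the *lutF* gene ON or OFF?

Citrulline is absent, so VelK is active.
Autoinducer-2 is present, so RudU is inactive.
No repressor is bound and VelK is active, so *holH* is transcribed.
So HolH is produced and active.
With repressor HolH bound, *kepT* is not transcribed.
So KepT is not produced.
Required activator KepT is absent, so *velC* is not transcribed.
So VelC is not produced.
Norleucine is absent, so VelA is active.
Sorbose is present, so MibJ is inactive.
Activator VelA is present, so *quvJ* is transcribed.
So QuvJ is produced and active.
No repressor is bound and QuvJ is active, so *dovK* is transcribed.
So DovK is produced and active.
No repressor is bound and DovK is active, so *lutF* is transcribed.

ON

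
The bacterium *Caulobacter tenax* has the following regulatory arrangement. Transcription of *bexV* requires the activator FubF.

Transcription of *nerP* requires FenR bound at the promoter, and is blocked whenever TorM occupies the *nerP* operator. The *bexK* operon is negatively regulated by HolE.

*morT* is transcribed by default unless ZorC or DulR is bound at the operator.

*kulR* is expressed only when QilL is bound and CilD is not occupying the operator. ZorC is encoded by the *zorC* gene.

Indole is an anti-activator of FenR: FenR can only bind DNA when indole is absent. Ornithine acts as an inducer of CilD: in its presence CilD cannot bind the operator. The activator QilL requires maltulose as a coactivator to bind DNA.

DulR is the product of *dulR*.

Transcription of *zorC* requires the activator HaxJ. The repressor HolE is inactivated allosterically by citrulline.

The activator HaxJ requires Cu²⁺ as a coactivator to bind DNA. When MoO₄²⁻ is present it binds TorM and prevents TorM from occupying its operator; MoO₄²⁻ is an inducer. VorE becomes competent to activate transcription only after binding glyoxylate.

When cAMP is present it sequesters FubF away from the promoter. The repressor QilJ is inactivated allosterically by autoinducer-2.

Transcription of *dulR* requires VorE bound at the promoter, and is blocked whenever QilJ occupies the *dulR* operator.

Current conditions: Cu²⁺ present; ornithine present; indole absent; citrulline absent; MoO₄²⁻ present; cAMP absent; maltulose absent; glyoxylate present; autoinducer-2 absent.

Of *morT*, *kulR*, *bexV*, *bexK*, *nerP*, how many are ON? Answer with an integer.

Cu²⁺ is present, so HaxJ is active.
No repressor is bound and HaxJ is active, so *zorC* is transcribed.
So ZorC is produced and active.
Autoinducer-2 is absent, so QilJ is active.
Glyoxylate is present, so VorE is active.
With repressor QilJ bound, *dulR* is not transcribed.
So DulR is not produced.
With repressor ZorC bound, *morT* is not transcribed.
→ *morT* is OFF.
Ornithine is present, so CilD is inactive.
Maltulose is absent, so QilL is inactive.
Required activator QilL is absent, so *kulR* is not transcribed.
→ *kulR* is OFF.
cAMP is absent, so FubF is active.
No repressor is bound and FubF is active, so *bexV* is transcribed.
→ *bexV* is ON.
Citrulline is absent, so HolE is active.
With repressor HolE bound, *bexK* is not transcribed.
→ *bexK* is OFF.
Indole is absent, so FenR is active.
MoO₄²⁻ is present, so TorM is inactive.
No repressor is bound and FenR is active, so *nerP* is transcribed.
→ *nerP* is ON.
2 of the 5 genes are transcribed.

2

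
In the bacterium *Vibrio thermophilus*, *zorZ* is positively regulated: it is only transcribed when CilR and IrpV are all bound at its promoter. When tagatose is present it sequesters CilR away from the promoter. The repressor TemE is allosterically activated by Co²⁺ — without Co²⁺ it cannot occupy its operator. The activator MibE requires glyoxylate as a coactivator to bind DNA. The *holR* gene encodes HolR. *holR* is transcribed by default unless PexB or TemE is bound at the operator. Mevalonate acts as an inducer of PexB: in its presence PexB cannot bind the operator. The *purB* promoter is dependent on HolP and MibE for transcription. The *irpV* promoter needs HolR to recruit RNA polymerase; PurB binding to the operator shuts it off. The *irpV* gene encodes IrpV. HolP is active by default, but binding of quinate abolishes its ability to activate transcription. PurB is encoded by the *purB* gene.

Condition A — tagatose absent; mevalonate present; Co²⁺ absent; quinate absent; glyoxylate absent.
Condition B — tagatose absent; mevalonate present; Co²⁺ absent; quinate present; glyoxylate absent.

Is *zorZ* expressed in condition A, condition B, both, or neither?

Condition A:
Tagatose is absent, so CilR is active.
Mevalonate is present, so PexB is inactive.
Co²⁺ is absent, so TemE is inactive.
With no repressor bound, *holR* is transcribed.
So HolR is produced and active.
Quinate is absent, so HolP is active.
Glyoxylate is absent, so MibE is inactive.
Required activator MibE is absent, so *purB* is not transcribed.
So PurB is not produced.
No repressor is bound and HolR is active, so *irpV* is transcribed.
So IrpV is produced and active.
No repressor is bound and CilR and IrpV are active, so *zorZ* is transcribed.
→ *zorZ* is ON in A.
Condition B:
Tagatose is absent, so CilR is active.
Mevalonate is present, so PexB is inactive.
Co²⁺ is absent, so TemE is inactive.
With no repressor bound, *holR* is transcribed.
So HolR is produced and active.
Quinate is present, so HolP is inactive.
Glyoxylate is absent, so MibE is inactive.
Required activator HolP is absent, so *purB* is not transcribed.
So PurB is not produced.
No repressor is bound and HolR is active, so *irpV* is transcribed.
So IrpV is produced and active.
No repressor is bound and CilR and IrpV are active, so *zorZ* is transcribed.
→ *zorZ* is ON in B.

both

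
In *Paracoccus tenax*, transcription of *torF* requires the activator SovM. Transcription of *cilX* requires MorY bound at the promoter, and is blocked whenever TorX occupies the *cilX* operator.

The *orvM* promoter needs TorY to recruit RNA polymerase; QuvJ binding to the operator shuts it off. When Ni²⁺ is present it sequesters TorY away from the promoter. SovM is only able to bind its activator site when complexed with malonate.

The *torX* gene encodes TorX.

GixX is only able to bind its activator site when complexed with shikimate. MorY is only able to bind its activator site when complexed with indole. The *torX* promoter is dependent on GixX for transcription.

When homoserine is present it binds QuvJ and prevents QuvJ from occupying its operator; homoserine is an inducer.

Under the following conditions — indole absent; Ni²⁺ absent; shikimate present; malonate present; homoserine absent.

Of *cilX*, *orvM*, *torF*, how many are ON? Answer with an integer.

Shikimate is present, so GixX is active.
No repressor is bound and GixX is active, so *torX* is transcribed.
So TorX is produced and active.
Indole is absent, so MorY is inactive.
With repressor TorX bound, *cilX* is not transcribed.
→ *cilX* is OFF.
Homoserine is absent, so QuvJ is active.
Ni²⁺ is absent, so TorY is active.
With repressor QuvJ bound, *orvM* is not transcribed.
→ *orvM* is OFF.
Malonate is present, so SovM is active.
No repressor is bound and SovM is active, so *torF* is transcribed.
→ *torF* is ON.
1 of the 3 genes is transcribed.

1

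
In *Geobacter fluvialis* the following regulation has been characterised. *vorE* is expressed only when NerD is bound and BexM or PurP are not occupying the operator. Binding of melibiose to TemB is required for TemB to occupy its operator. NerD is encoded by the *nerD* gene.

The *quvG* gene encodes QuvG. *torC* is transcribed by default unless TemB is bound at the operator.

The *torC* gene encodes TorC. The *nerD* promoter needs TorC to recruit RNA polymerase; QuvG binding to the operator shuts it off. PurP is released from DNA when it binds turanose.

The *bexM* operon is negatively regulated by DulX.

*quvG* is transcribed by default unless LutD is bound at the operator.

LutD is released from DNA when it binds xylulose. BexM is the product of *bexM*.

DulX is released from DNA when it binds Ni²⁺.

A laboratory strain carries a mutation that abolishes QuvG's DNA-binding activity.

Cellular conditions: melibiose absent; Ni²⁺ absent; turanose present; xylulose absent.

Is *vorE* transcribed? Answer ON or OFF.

Ni²⁺ is absent, so DulX is active.
With repressor DulX bound, *bexM* is not transcribed.
So BexM is not produced.
Melibiose is absent, so TemB is inactive.
With no repressor bound, *torC* is transcribed.
So TorC is produced and active.
QuvG is non-functional in this strain, so it has no effect.
No repressor is bound and TorC is active, so *nerD* is transcribed.
So NerD is produced and active.
Turanose is present, so PurP is inactive.
No repressor is bound and NerD is active, so *vorE* is transcribed.

ON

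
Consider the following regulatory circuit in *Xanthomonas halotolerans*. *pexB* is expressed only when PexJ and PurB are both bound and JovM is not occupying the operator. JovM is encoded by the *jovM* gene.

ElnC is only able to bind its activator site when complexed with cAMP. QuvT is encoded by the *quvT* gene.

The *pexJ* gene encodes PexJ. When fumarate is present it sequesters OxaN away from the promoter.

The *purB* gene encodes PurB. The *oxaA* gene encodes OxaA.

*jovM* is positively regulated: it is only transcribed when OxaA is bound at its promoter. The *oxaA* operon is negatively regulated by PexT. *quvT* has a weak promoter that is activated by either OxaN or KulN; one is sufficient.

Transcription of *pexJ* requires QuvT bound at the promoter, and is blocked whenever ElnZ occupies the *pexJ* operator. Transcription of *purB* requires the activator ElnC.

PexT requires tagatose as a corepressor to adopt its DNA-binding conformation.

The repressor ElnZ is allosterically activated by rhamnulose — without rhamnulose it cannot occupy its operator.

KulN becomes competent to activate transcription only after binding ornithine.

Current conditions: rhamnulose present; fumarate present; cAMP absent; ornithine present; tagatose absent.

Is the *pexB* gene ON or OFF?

Tagatose is absent, so PexT is inactive.
With no repressor bound, *oxaA* is transcribed.
So OxaA is produced and active.
No repressor is bound and OxaA is active, so *jovM* is transcribed.
So JovM is produced and active.
Rhamnulose is present, so ElnZ is active.
Fumarate is present, so OxaN is inactive.
Ornithine is present, so KulN is active.
Activator KulN is present, so *quvT* is transcribed.
So QuvT is produced and active.
With repressor ElnZ bound, *pexJ* is not transcribed.
So PexJ is not produced.
cAMP is absent, so ElnC is inactive.
Required activator ElnC is absent, so *purB* is not transcribed.
So PurB is not produced.
With repressor JovM bound, *pexB* is not transcribed.

OFF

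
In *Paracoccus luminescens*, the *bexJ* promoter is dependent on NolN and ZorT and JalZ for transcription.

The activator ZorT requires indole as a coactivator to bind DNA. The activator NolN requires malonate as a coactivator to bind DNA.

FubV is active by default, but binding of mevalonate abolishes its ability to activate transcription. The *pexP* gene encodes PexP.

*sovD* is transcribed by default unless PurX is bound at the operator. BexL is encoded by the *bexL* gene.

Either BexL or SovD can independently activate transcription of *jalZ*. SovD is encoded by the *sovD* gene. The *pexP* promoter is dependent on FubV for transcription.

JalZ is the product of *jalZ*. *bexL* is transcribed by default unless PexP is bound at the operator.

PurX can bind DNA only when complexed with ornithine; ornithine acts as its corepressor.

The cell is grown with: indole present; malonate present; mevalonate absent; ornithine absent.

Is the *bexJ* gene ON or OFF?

ON

Malonate is present, so NolN is active.
Indole is present, so ZorT is active.
Mevalonate is absent, so FubV is active.
No repressor is bound and FubV is active, so *pexP* is transcribed.
So PexP is produced and active.
With repressor PexP bound, *bexL* is not transcribed.
So BexL is not produced.
Ornithine is absent, so PurX is inactive.
With no repressor bound, *sovD* is transcribed.
So SovD is produced and active.
Activator SovD is present, so *jalZ* is transcribed.
So JalZ is produced and active.
No repressor is bound and NolN and ZorT and JalZ are active, so *bexJ* is transcribed.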